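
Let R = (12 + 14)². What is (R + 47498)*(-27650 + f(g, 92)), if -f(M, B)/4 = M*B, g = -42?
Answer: -587433756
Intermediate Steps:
R = 676 (R = 26² = 676)
f(M, B) = -4*B*M (f(M, B) = -4*M*B = -4*B*M)
(R + 47498)*(-27650 + f(g, 92)) = (676 + 47498)*(-27650 - 4*92*(-42)) = 48174*(-27650 + 15456) = 48174*(-12194) = -587433756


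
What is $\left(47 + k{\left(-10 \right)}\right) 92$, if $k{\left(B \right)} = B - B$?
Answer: $4324$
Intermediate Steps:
$k{\left(B \right)} = 0$
$\left(47 + k{\left(-10 \right)}\right) 92 = \left(47 + 0\right) 92 = 47 \cdot 92 = 4324$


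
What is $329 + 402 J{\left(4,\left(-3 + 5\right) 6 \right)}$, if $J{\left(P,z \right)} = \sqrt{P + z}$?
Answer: $1937$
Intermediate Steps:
$329 + 402 J{\left(4,\left(-3 + 5\right) 6 \right)} = 329 + 402 \sqrt{4 + \left(-3 + 5\right) 6} = 329 + 402 \sqrt{4 + 2 \cdot 6} = 329 + 402 \sqrt{4 + 12} = 329 + 402 \sqrt{16} = 329 + 402 \cdot 4 = 329 + 1608 = 1937$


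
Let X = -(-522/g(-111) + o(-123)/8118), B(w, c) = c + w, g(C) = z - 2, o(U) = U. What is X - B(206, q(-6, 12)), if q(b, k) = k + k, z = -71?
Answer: -1142519/4818 ≈ -237.14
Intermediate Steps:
g(C) = -73 (g(C) = -71 - 2 = -73)
q(b, k) = 2*k
X = -34379/4818 (X = -(-522/(-73) - 123/8118) = -(-522*(-1/73) - 123*1/8118) = -(522/73 - 1/66) = -1*34379/4818 = -34379/4818 ≈ -7.1355)
X - B(206, q(-6, 12)) = -34379/4818 - (2*12 + 206) = -34379/4818 - (24 + 206) = -34379/4818 - 1*230 = -34379/4818 - 230 = -1142519/4818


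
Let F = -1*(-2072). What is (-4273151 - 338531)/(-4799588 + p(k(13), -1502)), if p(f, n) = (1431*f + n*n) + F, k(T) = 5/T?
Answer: 59951866/33032501 ≈ 1.8149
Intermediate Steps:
F = 2072
p(f, n) = 2072 + n**2 + 1431*f (p(f, n) = (1431*f + n*n) + 2072 = (1431*f + n**2) + 2072 = (n**2 + 1431*f) + 2072 = 2072 + n**2 + 1431*f)
(-4273151 - 338531)/(-4799588 + p(k(13), -1502)) = (-4273151 - 338531)/(-4799588 + (2072 + (-1502)**2 + 1431*(5/13))) = -4611682/(-4799588 + (2072 + 2256004 + 1431*(5*(1/13)))) = -4611682/(-4799588 + (2072 + 2256004 + 1431*(5/13))) = -4611682/(-4799588 + (2072 + 2256004 + 7155/13)) = -4611682/(-4799588 + 29362143/13) = -4611682/(-33032501/13) = -4611682*(-13/33032501) = 59951866/33032501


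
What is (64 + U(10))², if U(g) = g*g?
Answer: 26896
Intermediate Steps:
U(g) = g²
(64 + U(10))² = (64 + 10²)² = (64 + 100)² = 164² = 26896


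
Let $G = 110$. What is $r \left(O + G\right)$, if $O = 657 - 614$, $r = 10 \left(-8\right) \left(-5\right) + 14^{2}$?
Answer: $91188$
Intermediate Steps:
$r = 596$ ($r = \left(-80\right) \left(-5\right) + 196 = 400 + 196 = 596$)
$O = 43$
$r \left(O + G\right) = 596 \left(43 + 110\right) = 596 \cdot 153 = 91188$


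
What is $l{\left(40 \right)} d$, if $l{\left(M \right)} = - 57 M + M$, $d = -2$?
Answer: $4480$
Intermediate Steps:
$l{\left(M \right)} = - 56 M$
$l{\left(40 \right)} d = \left(-56\right) 40 \left(-2\right) = \left(-2240\right) \left(-2\right) = 4480$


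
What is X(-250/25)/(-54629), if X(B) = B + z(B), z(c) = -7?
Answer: 17/54629 ≈ 0.00031119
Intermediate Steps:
X(B) = -7 + B (X(B) = B - 7 = -7 + B)
X(-250/25)/(-54629) = (-7 - 250/25)/(-54629) = (-7 - 250*1/25)*(-1/54629) = (-7 - 10)*(-1/54629) = -17*(-1/54629) = 17/54629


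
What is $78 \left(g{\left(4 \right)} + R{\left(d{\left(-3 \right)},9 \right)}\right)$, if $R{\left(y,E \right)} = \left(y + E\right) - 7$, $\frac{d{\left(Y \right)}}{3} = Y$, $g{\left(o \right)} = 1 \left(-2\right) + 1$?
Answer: $-624$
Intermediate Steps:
$g{\left(o \right)} = -1$ ($g{\left(o \right)} = -2 + 1 = -1$)
$d{\left(Y \right)} = 3 Y$
$R{\left(y,E \right)} = -7 + E + y$ ($R{\left(y,E \right)} = \left(E + y\right) - 7 = -7 + E + y$)
$78 \left(g{\left(4 \right)} + R{\left(d{\left(-3 \right)},9 \right)}\right) = 78 \left(-1 + \left(-7 + 9 + 3 \left(-3\right)\right)\right) = 78 \left(-1 - 7\right) = 78 \left(-8\right) = -624$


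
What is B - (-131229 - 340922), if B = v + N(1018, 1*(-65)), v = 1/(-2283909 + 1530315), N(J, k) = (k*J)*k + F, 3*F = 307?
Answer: 3597132752179/753594 ≈ 4.7733e+6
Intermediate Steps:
F = 307/3 (F = (1/3)*307 = 307/3 ≈ 102.33)
N(J, k) = 307/3 + J*k**2 (N(J, k) = (k*J)*k + 307/3 = (J*k)*k + 307/3 = J*k**2 + 307/3 = 307/3 + J*k**2)
v = -1/753594 (v = 1/(-753594) = -1/753594 ≈ -1.3270e-6)
B = 3241322591485/753594 (B = -1/753594 + (307/3 + 1018*(1*(-65))**2) = -1/753594 + (307/3 + 1018*(-65)**2) = -1/753594 + (307/3 + 1018*4225) = -1/753594 + (307/3 + 4301050) = -1/753594 + 12903457/3 = 3241322591485/753594 ≈ 4.3012e+6)
B - (-131229 - 340922) = 3241322591485/753594 - (-131229 - 340922) = 3241322591485/753594 - 1*(-472151) = 3241322591485/753594 + 472151 = 3597132752179/753594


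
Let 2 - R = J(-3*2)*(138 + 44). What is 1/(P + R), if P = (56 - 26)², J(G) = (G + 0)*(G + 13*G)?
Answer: -1/90826 ≈ -1.1010e-5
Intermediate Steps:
J(G) = 14*G² (J(G) = G*(14*G) = 14*G²)
P = 900 (P = 30² = 900)
R = -91726 (R = 2 - 14*(-3*2)²*(138 + 44) = 2 - 14*(-6)²*182 = 2 - 14*36*182 = 2 - 504*182 = 2 - 1*91728 = 2 - 91728 = -91726)
1/(P + R) = 1/(900 - 91726) = 1/(-90826) = -1/90826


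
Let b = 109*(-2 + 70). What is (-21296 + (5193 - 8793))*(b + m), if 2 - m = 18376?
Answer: 272909952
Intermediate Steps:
m = -18374 (m = 2 - 1*18376 = 2 - 18376 = -18374)
b = 7412 (b = 109*68 = 7412)
(-21296 + (5193 - 8793))*(b + m) = (-21296 + (5193 - 8793))*(7412 - 18374) = (-21296 - 3600)*(-10962) = -24896*(-10962) = 272909952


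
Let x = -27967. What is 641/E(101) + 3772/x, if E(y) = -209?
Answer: -18715195/5845103 ≈ -3.2019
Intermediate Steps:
641/E(101) + 3772/x = 641/(-209) + 3772/(-27967) = 641*(-1/209) + 3772*(-1/27967) = -641/209 - 3772/27967 = -18715195/5845103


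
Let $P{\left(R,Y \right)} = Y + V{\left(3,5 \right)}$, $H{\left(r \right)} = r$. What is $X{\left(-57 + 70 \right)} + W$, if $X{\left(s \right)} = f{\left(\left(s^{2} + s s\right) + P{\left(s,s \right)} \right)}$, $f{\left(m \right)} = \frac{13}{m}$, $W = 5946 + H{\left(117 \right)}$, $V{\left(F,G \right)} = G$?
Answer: $\frac{2158441}{356} \approx 6063.0$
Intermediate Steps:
$P{\left(R,Y \right)} = 5 + Y$ ($P{\left(R,Y \right)} = Y + 5 = 5 + Y$)
$W = 6063$ ($W = 5946 + 117 = 6063$)
$X{\left(s \right)} = \frac{13}{5 + s + 2 s^{2}}$ ($X{\left(s \right)} = \frac{13}{\left(s^{2} + s s\right) + \left(5 + s\right)} = \frac{13}{\left(s^{2} + s^{2}\right) + \left(5 + s\right)} = \frac{13}{2 s^{2} + \left(5 + s\right)} = \frac{13}{5 + s + 2 s^{2}}$)
$X{\left(-57 + 70 \right)} + W = \frac{13}{5 + \left(-57 + 70\right) + 2 \left(-57 + 70\right)^{2}} + 6063 = \frac{13}{5 + 13 + 2 \cdot 13^{2}} + 6063 = \frac{13}{5 + 13 + 2 \cdot 169} + 6063 = \frac{13}{5 + 13 + 338} + 6063 = \frac{13}{356} + 6063 = \frac{2158441}{356}$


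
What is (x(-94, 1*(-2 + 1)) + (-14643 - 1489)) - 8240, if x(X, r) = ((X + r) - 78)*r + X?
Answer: -24293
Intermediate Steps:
x(X, r) = X + r*(-78 + X + r) (x(X, r) = (-78 + X + r)*r + X = r*(-78 + X + r) + X = X + r*(-78 + X + r))
(x(-94, 1*(-2 + 1)) + (-14643 - 1489)) - 8240 = ((-94 + (1*(-2 + 1))² - 78*(-2 + 1) - 94*(-2 + 1)) + (-14643 - 1489)) - 8240 = ((-94 + (1*(-1))² - 78*(-1) - 94*(-1)) - 16132) - 8240 = ((-94 + (-1)² - 78*(-1) - 94*(-1)) - 16132) - 8240 = ((-94 + 1 + 78 + 94) - 16132) - 8240 = (79 - 16132) - 8240 = -16053 - 8240 = -24293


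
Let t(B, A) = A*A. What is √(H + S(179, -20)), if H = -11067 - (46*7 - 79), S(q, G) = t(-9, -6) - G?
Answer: I*√11254 ≈ 106.08*I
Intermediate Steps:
t(B, A) = A²
S(q, G) = 36 - G (S(q, G) = (-6)² - G = 36 - G)
H = -11310 (H = -11067 - (322 - 79) = -11067 - 1*243 = -11067 - 243 = -11310)
√(H + S(179, -20)) = √(-11310 + (36 - 1*(-20))) = √(-11310 + (36 + 20)) = √(-11310 + 56) = √(-11254) = I*√11254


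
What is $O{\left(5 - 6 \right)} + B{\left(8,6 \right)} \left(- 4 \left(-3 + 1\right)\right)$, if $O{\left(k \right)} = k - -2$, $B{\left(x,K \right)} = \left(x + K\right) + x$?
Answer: $177$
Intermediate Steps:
$B{\left(x,K \right)} = K + 2 x$ ($B{\left(x,K \right)} = \left(K + x\right) + x = K + 2 x$)
$O{\left(k \right)} = 2 + k$ ($O{\left(k \right)} = k + 2 = 2 + k$)
$O{\left(5 - 6 \right)} + B{\left(8,6 \right)} \left(- 4 \left(-3 + 1\right)\right) = \left(2 + \left(5 - 6\right)\right) + \left(6 + 2 \cdot 8\right) \left(- 4 \left(-3 + 1\right)\right) = \left(2 + \left(5 - 6\right)\right) + \left(6 + 16\right) \left(\left(-4\right) \left(-2\right)\right) = \left(2 - 1\right) + 22 \cdot 8 = 1 + 176 = 177$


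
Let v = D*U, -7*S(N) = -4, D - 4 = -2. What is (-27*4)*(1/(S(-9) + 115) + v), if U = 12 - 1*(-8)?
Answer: -3495636/809 ≈ -4320.9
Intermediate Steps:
D = 2 (D = 4 - 2 = 2)
U = 20 (U = 12 + 8 = 20)
S(N) = 4/7 (S(N) = -⅐*(-4) = 4/7)
v = 40 (v = 2*20 = 40)
(-27*4)*(1/(S(-9) + 115) + v) = (-27*4)*(1/(4/7 + 115) + 40) = -108*(1/(809/7) + 40) = -108*(7/809 + 40) = -108*32367/809 = -3495636/809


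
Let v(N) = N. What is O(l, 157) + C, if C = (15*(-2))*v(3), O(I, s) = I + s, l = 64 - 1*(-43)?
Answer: 174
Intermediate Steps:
l = 107 (l = 64 + 43 = 107)
C = -90 (C = (15*(-2))*3 = -30*3 = -90)
O(l, 157) + C = (107 + 157) - 90 = 264 - 90 = 174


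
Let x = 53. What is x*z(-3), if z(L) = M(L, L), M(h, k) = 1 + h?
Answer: -106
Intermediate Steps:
z(L) = 1 + L
x*z(-3) = 53*(1 - 3) = 53*(-2) = -106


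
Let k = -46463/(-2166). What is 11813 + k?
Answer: 25633421/2166 ≈ 11834.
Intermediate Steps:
k = 46463/2166 (k = -46463*(-1/2166) = 46463/2166 ≈ 21.451)
11813 + k = 11813 + 46463/2166 = 25633421/2166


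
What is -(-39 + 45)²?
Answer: -36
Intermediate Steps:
-(-39 + 45)² = -1*6² = -1*36 = -36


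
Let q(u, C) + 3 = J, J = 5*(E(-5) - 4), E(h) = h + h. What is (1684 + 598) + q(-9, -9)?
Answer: 2209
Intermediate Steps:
E(h) = 2*h
J = -70 (J = 5*(2*(-5) - 4) = 5*(-10 - 4) = 5*(-14) = -70)
q(u, C) = -73 (q(u, C) = -3 - 70 = -73)
(1684 + 598) + q(-9, -9) = (1684 + 598) - 73 = 2282 - 73 = 2209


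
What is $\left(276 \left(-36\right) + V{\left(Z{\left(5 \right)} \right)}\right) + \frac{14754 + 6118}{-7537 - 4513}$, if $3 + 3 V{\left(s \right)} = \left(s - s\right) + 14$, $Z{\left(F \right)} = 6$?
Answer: $- \frac{179558233}{18075} \approx -9934.1$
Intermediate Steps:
$V{\left(s \right)} = \frac{11}{3}$ ($V{\left(s \right)} = -1 + \frac{\left(s - s\right) + 14}{3} = -1 + \frac{0 + 14}{3} = -1 + \frac{1}{3} \cdot 14 = -1 + \frac{14}{3} = \frac{11}{3}$)
$\left(276 \left(-36\right) + V{\left(Z{\left(5 \right)} \right)}\right) + \frac{14754 + 6118}{-7537 - 4513} = \left(276 \left(-36\right) + \frac{11}{3}\right) + \frac{14754 + 6118}{-7537 - 4513} = \left(-9936 + \frac{11}{3}\right) + \frac{20872}{-12050} = - \frac{29797}{3} + 20872 \left(- \frac{1}{12050}\right) = - \frac{29797}{3} - \frac{10436}{6025} = - \frac{179558233}{18075}$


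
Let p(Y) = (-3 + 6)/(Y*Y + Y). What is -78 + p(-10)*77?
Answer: -2263/30 ≈ -75.433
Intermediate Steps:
p(Y) = 3/(Y + Y²) (p(Y) = 3/(Y² + Y) = 3/(Y + Y²))
-78 + p(-10)*77 = -78 + (3/(-10*(1 - 10)))*77 = -78 + (3*(-⅒)/(-9))*77 = -78 + (3*(-⅒)*(-⅑))*77 = -78 + (1/30)*77 = -78 + 77/30 = -2263/30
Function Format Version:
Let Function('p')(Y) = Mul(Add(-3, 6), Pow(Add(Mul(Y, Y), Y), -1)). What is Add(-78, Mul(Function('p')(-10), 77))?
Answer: Rational(-2263, 30) ≈ -75.433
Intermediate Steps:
Function('p')(Y) = Mul(3, Pow(Add(Y, Pow(Y, 2)), -1)) (Function('p')(Y) = Mul(3, Pow(Add(Pow(Y, 2), Y), -1)) = Mul(3, Pow(Add(Y, Pow(Y, 2)), -1)))
Add(-78, Mul(Function('p')(-10), 77)) = Add(-78, Mul(Mul(3, Pow(-10, -1), Pow(Add(1, -10), -1)), 77)) = Add(-78, Mul(Mul(3, Rational(-1, 10), Pow(-9, -1)), 77)) = Add(-78, Mul(Mul(3, Rational(-1, 10), Rational(-1, 9)), 77)) = Add(-78, Mul(Rational(1, 30), 77)) = Add(-78, Rational(77, 30)) = Rational(-2263, 30)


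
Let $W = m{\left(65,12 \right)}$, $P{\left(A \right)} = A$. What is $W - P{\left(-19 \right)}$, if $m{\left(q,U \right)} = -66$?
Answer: $-47$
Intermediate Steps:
$W = -66$
$W - P{\left(-19 \right)} = -66 - -19 = -66 + 19 = -47$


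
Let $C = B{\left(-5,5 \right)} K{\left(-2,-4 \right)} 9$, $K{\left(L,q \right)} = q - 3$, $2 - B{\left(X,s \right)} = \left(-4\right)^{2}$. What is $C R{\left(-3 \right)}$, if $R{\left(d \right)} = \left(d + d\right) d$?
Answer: $15876$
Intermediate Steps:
$B{\left(X,s \right)} = -14$ ($B{\left(X,s \right)} = 2 - \left(-4\right)^{2} = 2 - 16 = -14$)
$K{\left(L,q \right)} = -3 + q$
$R{\left(d \right)} = 2 d^{2}$ ($R{\left(d \right)} = 2 d d = 2 d^{2}$)
$C = 882$ ($C = - 14 \left(-3 - 4\right) 9 = \left(-14\right) \left(-7\right) 9 = 98 \cdot 9 = 882$)
$C R{\left(-3 \right)} = 882 \cdot 2 \left(-3\right)^{2} = 882 \cdot 2 \cdot 9 = 882 \cdot 18 = 15876$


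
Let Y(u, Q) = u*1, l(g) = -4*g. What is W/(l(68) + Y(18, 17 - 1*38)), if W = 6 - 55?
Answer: 49/254 ≈ 0.19291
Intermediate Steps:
Y(u, Q) = u
W = -49
W/(l(68) + Y(18, 17 - 1*38)) = -49/(-4*68 + 18) = -49/(-272 + 18) = -49/(-254) = -1/254*(-49) = 49/254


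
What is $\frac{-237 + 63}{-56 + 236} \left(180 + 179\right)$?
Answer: $- \frac{10411}{30} \approx -347.03$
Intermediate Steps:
$\frac{-237 + 63}{-56 + 236} \left(180 + 179\right) = - \frac{174}{180} \cdot 359 = \left(-174\right) \frac{1}{180} \cdot 359 = \left(- \frac{29}{30}\right) 359 = - \frac{10411}{30}$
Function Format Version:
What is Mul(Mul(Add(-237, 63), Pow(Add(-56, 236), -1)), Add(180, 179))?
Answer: Rational(-10411, 30) ≈ -347.03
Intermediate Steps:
Mul(Mul(Add(-237, 63), Pow(Add(-56, 236), -1)), Add(180, 179)) = Mul(Mul(-174, Pow(180, -1)), 359) = Mul(Mul(-174, Rational(1, 180)), 359) = Mul(Rational(-29, 30), 359) = Rational(-10411, 30)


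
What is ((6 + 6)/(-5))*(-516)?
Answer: 6192/5 ≈ 1238.4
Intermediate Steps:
((6 + 6)/(-5))*(-516) = (12*(-1/5))*(-516) = -12/5*(-516) = 6192/5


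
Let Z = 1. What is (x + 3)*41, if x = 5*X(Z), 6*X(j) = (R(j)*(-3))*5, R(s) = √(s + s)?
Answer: 123 - 1025*√2/2 ≈ -601.78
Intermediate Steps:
R(s) = √2*√s (R(s) = √(2*s) = √2*√s)
X(j) = -5*√2*√j/2 (X(j) = (((√2*√j)*(-3))*5)/6 = (-3*√2*√j*5)/6 = (-15*√2*√j)/6 = -5*√2*√j/2)
x = -25*√2/2 (x = 5*(-5*√2*√1/2) = 5*(-5/2*√2*1) = 5*(-5*√2/2) = -25*√2/2 ≈ -17.678)
(x + 3)*41 = (-25*√2/2 + 3)*41 = (3 - 25*√2/2)*41 = 123 - 1025*√2/2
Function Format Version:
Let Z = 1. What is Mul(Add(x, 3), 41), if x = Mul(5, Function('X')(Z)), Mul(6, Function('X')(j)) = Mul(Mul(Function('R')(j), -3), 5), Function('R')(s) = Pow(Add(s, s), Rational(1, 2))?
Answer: Add(123, Mul(Rational(-1025, 2), Pow(2, Rational(1, 2)))) ≈ -601.78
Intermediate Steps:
Function('R')(s) = Mul(Pow(2, Rational(1, 2)), Pow(s, Rational(1, 2))) (Function('R')(s) = Pow(Mul(2, s), Rational(1, 2)) = Mul(Pow(2, Rational(1, 2)), Pow(s, Rational(1, 2))))
Function('X')(j) = Mul(Rational(-5, 2), Pow(2, Rational(1, 2)), Pow(j, Rational(1, 2))) (Function('X')(j) = Mul(Rational(1, 6), Mul(Mul(Mul(Pow(2, Rational(1, 2)), Pow(j, Rational(1, 2))), -3), 5)) = Mul(Rational(1, 6), Mul(Mul(-3, Pow(2, Rational(1, 2)), Pow(j, Rational(1, 2))), 5)) = Mul(Rational(1, 6), Mul(-15, Pow(2, Rational(1, 2)), Pow(j, Rational(1, 2)))) = Mul(Rational(-5, 2), Pow(2, Rational(1, 2)), Pow(j, Rational(1, 2))))
x = Mul(Rational(-25, 2), Pow(2, Rational(1, 2))) (x = Mul(5, Mul(Rational(-5, 2), Pow(2, Rational(1, 2)), Pow(1, Rational(1, 2)))) = Mul(5, Mul(Rational(-5, 2), Pow(2, Rational(1, 2)), 1)) = Mul(5, Mul(Rational(-5, 2), Pow(2, Rational(1, 2)))) = Mul(Rational(-25, 2), Pow(2, Rational(1, 2))) ≈ -17.678)
Mul(Add(x, 3), 41) = Mul(Add(Mul(Rational(-25, 2), Pow(2, Rational(1, 2))), 3), 41) = Mul(Add(3, Mul(Rational(-25, 2), Pow(2, Rational(1, 2)))), 41) = Add(123, Mul(Rational(-1025, 2), Pow(2, Rational(1, 2))))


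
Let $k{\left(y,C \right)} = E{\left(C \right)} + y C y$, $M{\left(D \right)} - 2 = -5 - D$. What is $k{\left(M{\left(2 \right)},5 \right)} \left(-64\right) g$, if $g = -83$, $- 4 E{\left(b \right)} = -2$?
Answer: $666656$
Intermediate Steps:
$E{\left(b \right)} = \frac{1}{2}$ ($E{\left(b \right)} = \left(- \frac{1}{4}\right) \left(-2\right) = \frac{1}{2}$)
$M{\left(D \right)} = -3 - D$ ($M{\left(D \right)} = 2 - \left(5 + D\right) = -3 - D$)
$k{\left(y,C \right)} = \frac{1}{2} + C y^{2}$ ($k{\left(y,C \right)} = \frac{1}{2} + y C y = \frac{1}{2} + C y^{2}$)
$k{\left(M{\left(2 \right)},5 \right)} \left(-64\right) g = \left(\frac{1}{2} + 5 \left(-3 - 2\right)^{2}\right) \left(-64\right) \left(-83\right) = \left(\frac{1}{2} + 5 \left(-5\right)^{2}\right) \left(-64\right) \left(-83\right) = \left(\frac{1}{2} + 5 \cdot 25\right) \left(-64\right) \left(-83\right) = \left(\frac{1}{2} + 125\right) \left(-64\right) \left(-83\right) = \frac{251}{2} \left(-64\right) \left(-83\right) = \left(-8032\right) \left(-83\right) = 666656$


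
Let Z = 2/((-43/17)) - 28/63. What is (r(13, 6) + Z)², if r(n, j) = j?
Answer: 3400336/149769 ≈ 22.704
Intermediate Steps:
Z = -478/387 (Z = 2/((-43*1/17)) - 28*1/63 = 2/(-43/17) - 4/9 = 2*(-17/43) - 4/9 = -34/43 - 4/9 = -478/387 ≈ -1.2351)
(r(13, 6) + Z)² = (6 - 478/387)² = (1844/387)² = 3400336/149769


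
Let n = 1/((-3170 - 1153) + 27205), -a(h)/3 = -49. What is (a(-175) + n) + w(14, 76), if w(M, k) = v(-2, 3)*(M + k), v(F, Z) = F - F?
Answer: 3363655/22882 ≈ 147.00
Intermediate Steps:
v(F, Z) = 0
a(h) = 147 (a(h) = -3*(-49) = 147)
w(M, k) = 0 (w(M, k) = 0*(M + k) = 0)
n = 1/22882 (n = 1/(-4323 + 27205) = 1/22882 ≈ 4.3702e-5)
(a(-175) + n) + w(14, 76) = (147 + 1/22882) + 0 = 3363655/22882 + 0 = 3363655/22882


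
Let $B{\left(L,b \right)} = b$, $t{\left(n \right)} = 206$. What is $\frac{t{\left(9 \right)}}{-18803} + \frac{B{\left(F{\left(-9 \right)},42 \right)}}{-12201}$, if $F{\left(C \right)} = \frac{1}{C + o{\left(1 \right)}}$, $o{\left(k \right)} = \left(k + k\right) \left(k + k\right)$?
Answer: $- \frac{157292}{10924543} \approx -0.014398$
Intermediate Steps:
$o{\left(k \right)} = 4 k^{2}$ ($o{\left(k \right)} = 2 k 2 k = 4 k^{2}$)
$F{\left(C \right)} = \frac{1}{4 + C}$ ($F{\left(C \right)} = \frac{1}{C + 4 \cdot 1^{2}} = \frac{1}{C + 4 \cdot 1} = \frac{1}{C + 4} = \frac{1}{4 + C}$)
$\frac{t{\left(9 \right)}}{-18803} + \frac{B{\left(F{\left(-9 \right)},42 \right)}}{-12201} = \frac{206}{-18803} + \frac{42}{-12201} = 206 \left(- \frac{1}{18803}\right) + 42 \left(- \frac{1}{12201}\right) = - \frac{206}{18803} - \frac{2}{581} = - \frac{157292}{10924543}$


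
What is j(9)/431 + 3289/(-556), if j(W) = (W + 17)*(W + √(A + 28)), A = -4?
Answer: -1287455/239636 + 52*√6/431 ≈ -5.0770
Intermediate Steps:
j(W) = (17 + W)*(W + 2*√6) (j(W) = (W + 17)*(W + √(-4 + 28)) = (17 + W)*(W + √24) = (17 + W)*(W + 2*√6))
j(9)/431 + 3289/(-556) = (9² + 17*9 + 34*√6 + 2*9*√6)/431 + 3289/(-556) = (81 + 153 + 34*√6 + 18*√6)*(1/431) + 3289*(-1/556) = (234 + 52*√6)*(1/431) - 3289/556 = (234/431 + 52*√6/431) - 3289/556 = -1287455/239636 + 52*√6/431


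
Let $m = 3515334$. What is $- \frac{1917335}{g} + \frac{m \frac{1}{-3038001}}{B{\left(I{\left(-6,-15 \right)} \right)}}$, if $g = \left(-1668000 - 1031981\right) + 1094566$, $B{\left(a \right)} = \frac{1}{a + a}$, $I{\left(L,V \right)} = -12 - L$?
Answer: $\frac{700454331911}{46450022623} \approx 15.08$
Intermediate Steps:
$B{\left(a \right)} = \frac{1}{2 a}$
$g = -1605415$ ($g = -2699981 + 1094566 = -1605415$)
$- \frac{1917335}{g} + \frac{m \frac{1}{-3038001}}{B{\left(I{\left(-6,-15 \right)} \right)}} = - \frac{1917335}{-1605415} + \frac{3515334 \frac{1}{-3038001}}{\frac{1}{2} \frac{1}{-12 - -6}} = \left(-1917335\right) \left(- \frac{1}{1605415}\right) + \frac{3515334 \left(- \frac{1}{3038001}\right)}{\frac{1}{2} \frac{1}{-12 + 6}} = \frac{54781}{45869} - \frac{1171778}{1012667 \frac{1}{2 \left(-6\right)}} = \frac{54781}{45869} - \frac{1171778}{1012667 \cdot \frac{1}{2} \left(- \frac{1}{6}\right)} = \frac{54781}{45869} - \frac{1171778}{1012667 \left(- \frac{1}{12}\right)} = \frac{54781}{45869} - - \frac{14061336}{1012667} = \frac{54781}{45869} + \frac{14061336}{1012667} = \frac{700454331911}{46450022623}$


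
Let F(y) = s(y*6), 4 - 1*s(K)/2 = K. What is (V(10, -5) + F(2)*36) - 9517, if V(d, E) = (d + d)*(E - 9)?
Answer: -10373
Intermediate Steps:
s(K) = 8 - 2*K
F(y) = 8 - 12*y (F(y) = 8 - 2*y*6 = 8 - 12*y)
V(d, E) = 2*d*(-9 + E) (V(d, E) = (2*d)*(-9 + E) = 2*d*(-9 + E))
(V(10, -5) + F(2)*36) - 9517 = (2*10*(-9 - 5) + (8 - 12*2)*36) - 9517 = (2*10*(-14) + (8 - 24)*36) - 9517 = (-280 - 16*36) - 9517 = (-280 - 576) - 9517 = -856 - 9517 = -10373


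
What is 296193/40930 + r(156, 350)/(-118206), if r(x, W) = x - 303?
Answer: 2918150539/403180965 ≈ 7.2378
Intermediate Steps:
r(x, W) = -303 + x
296193/40930 + r(156, 350)/(-118206) = 296193/40930 + (-303 + 156)/(-118206) = 296193*(1/40930) - 147*(-1/118206) = 296193/40930 + 49/39402 = 2918150539/403180965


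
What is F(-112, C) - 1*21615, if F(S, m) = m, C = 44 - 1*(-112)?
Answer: -21459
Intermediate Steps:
C = 156 (C = 44 + 112 = 156)
F(-112, C) - 1*21615 = 156 - 1*21615 = 156 - 21615 = -21459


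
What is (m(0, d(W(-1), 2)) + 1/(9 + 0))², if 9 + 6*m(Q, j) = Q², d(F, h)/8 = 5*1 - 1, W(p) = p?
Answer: 625/324 ≈ 1.9290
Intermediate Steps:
d(F, h) = 32 (d(F, h) = 8*(5*1 - 1) = 8*(5 - 1) = 8*4 = 32)
m(Q, j) = -3/2 + Q²/6
(m(0, d(W(-1), 2)) + 1/(9 + 0))² = ((-3/2 + (⅙)*0²) + 1/(9 + 0))² = ((-3/2 + (⅙)*0) + 1/9)² = ((-3/2 + 0) + ⅑)² = (-3/2 + ⅑)² = (-25/18)² = 625/324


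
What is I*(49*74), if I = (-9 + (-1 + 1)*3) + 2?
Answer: -25382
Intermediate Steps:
I = -7 (I = (-9 + 0*3) + 2 = (-9 + 0) + 2 = -9 + 2 = -7)
I*(49*74) = -343*74 = -7*3626 = -25382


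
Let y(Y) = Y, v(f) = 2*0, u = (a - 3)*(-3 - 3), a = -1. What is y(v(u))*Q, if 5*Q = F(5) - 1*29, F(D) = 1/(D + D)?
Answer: 0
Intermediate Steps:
F(D) = 1/(2*D)
u = 24 (u = (-1 - 3)*(-3 - 3) = -4*(-6) = 24)
v(f) = 0
Q = -289/50 (Q = ((½)/5 - 1*29)/5 = ((½)*(⅕) - 29)/5 = (⅒ - 29)/5 = (⅕)*(-289/10) = -289/50 ≈ -5.7800)
y(v(u))*Q = 0*(-289/50) = 0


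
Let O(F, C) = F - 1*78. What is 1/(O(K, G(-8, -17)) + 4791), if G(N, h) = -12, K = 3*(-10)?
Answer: 1/4683 ≈ 0.00021354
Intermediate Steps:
K = -30
O(F, C) = -78 + F (O(F, C) = F - 78 = -78 + F)
1/(O(K, G(-8, -17)) + 4791) = 1/((-78 - 30) + 4791) = 1/(-108 + 4791) = 1/4683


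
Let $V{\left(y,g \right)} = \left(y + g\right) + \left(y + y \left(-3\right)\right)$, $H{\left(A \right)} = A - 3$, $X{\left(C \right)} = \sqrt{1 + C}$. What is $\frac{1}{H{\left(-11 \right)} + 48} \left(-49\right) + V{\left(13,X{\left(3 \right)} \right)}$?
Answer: $- \frac{423}{34} \approx -12.441$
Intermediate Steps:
$H{\left(A \right)} = -3 + A$ ($H{\left(A \right)} = A - 3 = -3 + A$)
$V{\left(y,g \right)} = g - y$ ($V{\left(y,g \right)} = \left(g + y\right) + \left(y - 3 y\right) = \left(g + y\right) - 2 y = g - y$)
$\frac{1}{H{\left(-11 \right)} + 48} \left(-49\right) + V{\left(13,X{\left(3 \right)} \right)} = \frac{1}{\left(-3 - 11\right) + 48} \left(-49\right) + \left(\sqrt{1 + 3} - 13\right) = \frac{1}{-14 + 48} \left(-49\right) - \left(13 - \sqrt{4}\right) = \frac{1}{34} \left(-49\right) + \left(2 - 13\right) = \frac{1}{34} \left(-49\right) - 11 = - \frac{49}{34} - 11 = - \frac{423}{34}$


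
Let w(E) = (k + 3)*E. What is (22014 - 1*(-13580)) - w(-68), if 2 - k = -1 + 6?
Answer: 35594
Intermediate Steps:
k = -3 (k = 2 - (-1 + 6) = 2 - 1*5 = 2 - 5 = -3)
w(E) = 0 (w(E) = (-3 + 3)*E = 0*E = 0)
(22014 - 1*(-13580)) - w(-68) = (22014 - 1*(-13580)) - 1*0 = (22014 + 13580) + 0 = 35594 + 0 = 35594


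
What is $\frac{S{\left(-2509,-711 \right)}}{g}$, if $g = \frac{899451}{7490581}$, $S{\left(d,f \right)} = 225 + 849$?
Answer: $\frac{383089714}{42831} \approx 8944.2$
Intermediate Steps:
$S{\left(d,f \right)} = 1074$
$g = \frac{128493}{1070083}$ ($g = 899451 \cdot \frac{1}{7490581} = \frac{128493}{1070083} \approx 0.12008$)
$\frac{S{\left(-2509,-711 \right)}}{g} = \frac{1074}{\frac{128493}{1070083}} = 1074 \cdot \frac{1070083}{128493} = \frac{383089714}{42831}$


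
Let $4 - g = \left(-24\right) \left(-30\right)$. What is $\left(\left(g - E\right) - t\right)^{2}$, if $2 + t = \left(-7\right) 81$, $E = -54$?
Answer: $8649$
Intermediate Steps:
$t = -569$ ($t = -2 - 567 = -569$)
$g = -716$ ($g = 4 - \left(-24\right) \left(-30\right) = 4 - 720 = -716$)
$\left(\left(g - E\right) - t\right)^{2} = \left(\left(-716 - -54\right) - -569\right)^{2} = \left(\left(-716 + 54\right) + 569\right)^{2} = \left(-662 + 569\right)^{2} = \left(-93\right)^{2} = 8649$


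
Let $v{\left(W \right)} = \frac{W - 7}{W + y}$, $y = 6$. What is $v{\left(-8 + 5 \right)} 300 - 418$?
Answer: $-1418$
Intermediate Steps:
$v{\left(W \right)} = \frac{-7 + W}{6 + W}$ ($v{\left(W \right)} = \frac{W - 7}{W + 6} = \frac{-7 + W}{6 + W}$)
$v{\left(-8 + 5 \right)} 300 - 418 = \frac{-7 + \left(-8 + 5\right)}{6 + \left(-8 + 5\right)} 300 - 418 = \frac{-7 - 3}{6 - 3} \cdot 300 - 418 = \frac{1}{3} \left(-10\right) 300 - 418 = \left(- \frac{10}{3}\right) 300 - 418 = -1000 - 418 = -1418$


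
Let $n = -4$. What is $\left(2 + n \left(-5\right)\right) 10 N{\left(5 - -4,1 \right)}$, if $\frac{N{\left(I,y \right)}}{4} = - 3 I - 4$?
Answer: $-27280$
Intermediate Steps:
$N{\left(I,y \right)} = -16 - 12 I$ ($N{\left(I,y \right)} = 4 \left(- 3 I - 4\right) = 4 \left(-4 - 3 I\right) = -16 - 12 I$)
$\left(2 + n \left(-5\right)\right) 10 N{\left(5 - -4,1 \right)} = \left(2 - -20\right) 10 \left(-16 - 12 \left(5 - -4\right)\right) = \left(2 + 20\right) 10 \left(-16 - 12 \left(5 + 4\right)\right) = 22 \cdot 10 \left(-16 - 108\right) = 220 \left(-16 - 108\right) = 220 \left(-124\right) = -27280$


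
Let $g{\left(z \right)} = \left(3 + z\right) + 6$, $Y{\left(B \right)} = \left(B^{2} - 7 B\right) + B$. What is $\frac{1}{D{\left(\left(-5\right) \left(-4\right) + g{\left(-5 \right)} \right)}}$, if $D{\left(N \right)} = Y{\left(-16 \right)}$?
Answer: $\frac{1}{352} \approx 0.0028409$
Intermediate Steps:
$Y{\left(B \right)} = B^{2} - 6 B$
$g{\left(z \right)} = 9 + z$
$D{\left(N \right)} = 352$ ($D{\left(N \right)} = - 16 \left(-6 - 16\right) = \left(-16\right) \left(-22\right) = 352$)
$\frac{1}{D{\left(\left(-5\right) \left(-4\right) + g{\left(-5 \right)} \right)}} = \frac{1}{352}$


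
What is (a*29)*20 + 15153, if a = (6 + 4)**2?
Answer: 73153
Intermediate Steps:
a = 100 (a = 10**2 = 100)
(a*29)*20 + 15153 = (100*29)*20 + 15153 = 2900*20 + 15153 = 58000 + 15153 = 73153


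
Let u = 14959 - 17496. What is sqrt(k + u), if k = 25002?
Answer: sqrt(22465) ≈ 149.88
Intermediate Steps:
u = -2537
sqrt(k + u) = sqrt(25002 - 2537) = sqrt(22465)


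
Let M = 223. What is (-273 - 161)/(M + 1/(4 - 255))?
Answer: -7781/3998 ≈ -1.9462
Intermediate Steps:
(-273 - 161)/(M + 1/(4 - 255)) = (-273 - 161)/(223 + 1/(4 - 255)) = -434/(223 + 1/(-251)) = -434/(223 - 1/251) = -434/55972/251 = -434*251/55972 = -7781/3998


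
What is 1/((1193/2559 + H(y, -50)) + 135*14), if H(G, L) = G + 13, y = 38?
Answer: 2559/4968212 ≈ 0.00051507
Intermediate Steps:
H(G, L) = 13 + G
1/((1193/2559 + H(y, -50)) + 135*14) = 1/((1193/2559 + (13 + 38)) + 135*14) = 1/((1193*(1/2559) + 51) + 1890) = 1/((1193/2559 + 51) + 1890) = 1/(131702/2559 + 1890) = 1/(4968212/2559) = 2559/4968212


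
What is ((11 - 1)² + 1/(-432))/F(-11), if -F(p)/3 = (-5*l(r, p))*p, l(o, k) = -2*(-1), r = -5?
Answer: -43199/142560 ≈ -0.30302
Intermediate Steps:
l(o, k) = 2
F(p) = 30*p (F(p) = -3*(-5*2)*p = -(-30)*p = 30*p)
((11 - 1)² + 1/(-432))/F(-11) = ((11 - 1)² + 1/(-432))/((30*(-11))) = (10² - 1/432)/(-330) = -(100 - 1/432)/330 = -1/330*43199/432 = -43199/142560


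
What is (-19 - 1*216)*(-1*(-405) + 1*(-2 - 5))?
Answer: -93530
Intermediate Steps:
(-19 - 1*216)*(-1*(-405) + 1*(-2 - 5)) = (-19 - 216)*(405 + 1*(-7)) = -235*(405 - 7) = -235*398 = -93530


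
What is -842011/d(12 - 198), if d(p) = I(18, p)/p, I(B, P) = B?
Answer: 26102341/3 ≈ 8.7008e+6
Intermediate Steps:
d(p) = 18/p
-842011/d(12 - 198) = -842011/(18/(12 - 198)) = -842011/(18/(-186)) = -842011/(18*(-1/186)) = -842011/(-3/31) = -842011*(-31/3) = 26102341/3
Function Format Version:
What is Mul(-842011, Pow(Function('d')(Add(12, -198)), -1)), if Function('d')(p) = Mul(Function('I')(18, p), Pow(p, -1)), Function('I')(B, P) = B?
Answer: Rational(26102341, 3) ≈ 8.7008e+6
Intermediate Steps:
Function('d')(p) = Mul(18, Pow(p, -1))
Mul(-842011, Pow(Function('d')(Add(12, -198)), -1)) = Mul(-842011, Pow(Mul(18, Pow(Add(12, -198), -1)), -1)) = Mul(-842011, Pow(Mul(18, Pow(-186, -1)), -1)) = Mul(-842011, Pow(Mul(18, Rational(-1, 186)), -1)) = Mul(-842011, Pow(Rational(-3, 31), -1)) = Mul(-842011, Rational(-31, 3)) = Rational(26102341, 3)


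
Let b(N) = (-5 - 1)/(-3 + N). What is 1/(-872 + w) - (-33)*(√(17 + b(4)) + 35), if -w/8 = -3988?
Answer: 35841961/31032 + 33*√11 ≈ 1264.4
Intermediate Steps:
b(N) = -6/(-3 + N)
w = 31904 (w = -8*(-3988) = 31904)
1/(-872 + w) - (-33)*(√(17 + b(4)) + 35) = 1/(-872 + 31904) - (-33)*(√(17 - 6/(-3 + 4)) + 35) = 1/31032 - (-33)*(√(17 - 6/1) + 35) = 1/31032 - (-33)*(√(17 - 6*1) + 35) = 1/31032 - (-33)*(√(17 - 6) + 35) = 1/31032 - (-33)*(√11 + 35) = 1/31032 - (-33)*(35 + √11) = 1/31032 - (-1155 - 33*√11) = 1/31032 + (1155 + 33*√11) = 35841961/31032 + 33*√11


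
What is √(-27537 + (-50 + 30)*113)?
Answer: I*√29797 ≈ 172.62*I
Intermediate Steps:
√(-27537 + (-50 + 30)*113) = √(-27537 - 20*113) = √(-27537 - 2260) = √(-29797) = I*√29797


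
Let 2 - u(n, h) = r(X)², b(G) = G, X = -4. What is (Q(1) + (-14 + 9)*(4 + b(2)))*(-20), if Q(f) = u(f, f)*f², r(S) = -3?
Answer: 740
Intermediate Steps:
u(n, h) = -7 (u(n, h) = 2 - 1*(-3)² = 2 - 1*9 = 2 - 9 = -7)
Q(f) = -7*f²
(Q(1) + (-14 + 9)*(4 + b(2)))*(-20) = (-7*1² + (-14 + 9)*(4 + 2))*(-20) = (-7*1 - 5*6)*(-20) = (-7 - 30)*(-20) = -37*(-20) = 740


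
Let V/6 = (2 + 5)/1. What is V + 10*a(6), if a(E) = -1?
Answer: 32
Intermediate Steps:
V = 42 (V = 6*((2 + 5)/1) = 6*(7*1) = 6*7 = 42)
V + 10*a(6) = 42 + 10*(-1) = 42 - 10 = 32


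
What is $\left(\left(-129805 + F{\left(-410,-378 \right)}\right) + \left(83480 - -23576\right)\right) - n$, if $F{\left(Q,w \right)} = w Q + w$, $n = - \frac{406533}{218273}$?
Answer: $\frac{28780356402}{218273} \approx 1.3185 \cdot 10^{5}$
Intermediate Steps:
$n = - \frac{406533}{218273}$ ($n = \left(-406533\right) \frac{1}{218273} = - \frac{406533}{218273} \approx -1.8625$)
$F{\left(Q,w \right)} = w + Q w$ ($F{\left(Q,w \right)} = Q w + w = w + Q w$)
$\left(\left(-129805 + F{\left(-410,-378 \right)}\right) + \left(83480 - -23576\right)\right) - n = \left(\left(-129805 - 378 \left(1 - 410\right)\right) + \left(83480 - -23576\right)\right) - - \frac{406533}{218273} = \left(\left(-129805 - -154602\right) + \left(83480 + 23576\right)\right) + \frac{406533}{218273} = \left(\left(-129805 + 154602\right) + 107056\right) + \frac{406533}{218273} = \left(24797 + 107056\right) + \frac{406533}{218273} = 131853 + \frac{406533}{218273} = \frac{28780356402}{218273}$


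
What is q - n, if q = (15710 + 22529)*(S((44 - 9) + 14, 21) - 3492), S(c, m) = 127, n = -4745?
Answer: -128669490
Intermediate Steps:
q = -128674235 (q = (15710 + 22529)*(127 - 3492) = 38239*(-3365) = -128674235)
q - n = -128674235 - 1*(-4745) = -128674235 + 4745 = -128669490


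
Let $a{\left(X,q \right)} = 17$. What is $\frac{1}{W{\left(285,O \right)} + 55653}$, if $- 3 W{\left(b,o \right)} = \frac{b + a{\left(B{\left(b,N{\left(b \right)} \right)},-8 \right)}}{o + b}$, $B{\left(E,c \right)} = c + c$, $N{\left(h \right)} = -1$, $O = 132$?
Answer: $\frac{1251}{69621601} \approx 1.7969 \cdot 10^{-5}$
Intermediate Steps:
$B{\left(E,c \right)} = 2 c$
$W{\left(b,o \right)} = - \frac{17 + b}{3 \left(b + o\right)}$ ($W{\left(b,o \right)} = - \frac{\left(b + 17\right) \frac{1}{o + b}}{3} = - \frac{\left(17 + b\right) \frac{1}{b + o}}{3} = - \frac{\frac{1}{b + o} \left(17 + b\right)}{3} = - \frac{17 + b}{3 \left(b + o\right)}$)
$\frac{1}{W{\left(285,O \right)} + 55653} = \frac{1}{\frac{-17 - 285}{3 \left(285 + 132\right)} + 55653} = \frac{1}{\frac{-17 - 285}{3 \cdot 417} + 55653} = \frac{1}{\frac{1}{3} \cdot \frac{1}{417} \left(-302\right) + 55653} = \frac{1}{- \frac{302}{1251} + 55653} = \frac{1}{\frac{69621601}{1251}} = \frac{1251}{69621601}$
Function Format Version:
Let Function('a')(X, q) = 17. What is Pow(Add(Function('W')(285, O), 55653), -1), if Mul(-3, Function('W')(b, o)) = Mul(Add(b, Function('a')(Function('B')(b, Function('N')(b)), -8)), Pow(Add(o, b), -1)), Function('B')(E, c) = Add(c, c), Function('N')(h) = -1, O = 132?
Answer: Rational(1251, 69621601) ≈ 1.7969e-5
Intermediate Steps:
Function('B')(E, c) = Mul(2, c)
Function('W')(b, o) = Mul(Rational(-1, 3), Pow(Add(b, o), -1), Add(17, b)) (Function('W')(b, o) = Mul(Rational(-1, 3), Mul(Add(b, 17), Pow(Add(o, b), -1))) = Mul(Rational(-1, 3), Mul(Add(17, b), Pow(Add(b, o), -1))) = Mul(Rational(-1, 3), Mul(Pow(Add(b, o), -1), Add(17, b))) = Mul(Rational(-1, 3), Pow(Add(b, o), -1), Add(17, b)))
Pow(Add(Function('W')(285, O), 55653), -1) = Pow(Add(Mul(Rational(1, 3), Pow(Add(285, 132), -1), Add(-17, Mul(-1, 285))), 55653), -1) = Pow(Add(Mul(Rational(1, 3), Pow(417, -1), Add(-17, -285)), 55653), -1) = Pow(Add(Mul(Rational(1, 3), Rational(1, 417), -302), 55653), -1) = Pow(Add(Rational(-302, 1251), 55653), -1) = Pow(Rational(69621601, 1251), -1) = Rational(1251, 69621601)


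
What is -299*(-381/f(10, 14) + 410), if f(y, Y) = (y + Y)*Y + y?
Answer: -42302221/346 ≈ -1.2226e+5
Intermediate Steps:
f(y, Y) = y + Y*(Y + y) (f(y, Y) = (Y + y)*Y + y = Y*(Y + y) + y = y + Y*(Y + y))
-299*(-381/f(10, 14) + 410) = -299*(-381/(10 + 14² + 14*10) + 410) = -299*(-381/(10 + 196 + 140) + 410) = -299*(-381/346 + 410) = -299*141479/346 = -42302221/346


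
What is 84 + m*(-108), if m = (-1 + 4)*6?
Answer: -1860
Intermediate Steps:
m = 18 (m = 3*6 = 18)
84 + m*(-108) = 84 + 18*(-108) = 84 - 1944 = -1860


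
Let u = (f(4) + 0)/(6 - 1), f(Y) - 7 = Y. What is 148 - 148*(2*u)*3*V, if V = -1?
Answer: 10508/5 ≈ 2101.6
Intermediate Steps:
f(Y) = 7 + Y
u = 11/5 (u = ((7 + 4) + 0)/(6 - 1) = (11 + 0)/5 = 11*(1/5) = 11/5 ≈ 2.2000)
148 - 148*(2*u)*3*V = 148 - 148*(2*(11/5))*3*(-1) = 148 - 148*(22/5)*3*(-1) = 148 - 9768*(-1)/5 = 148 - 148*(-66/5) = 148 + 9768/5 = 10508/5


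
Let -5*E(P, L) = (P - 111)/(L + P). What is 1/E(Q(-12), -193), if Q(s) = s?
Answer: -25/3 ≈ -8.3333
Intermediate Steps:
E(P, L) = -(-111 + P)/(5*(L + P)) (E(P, L) = -(P - 111)/(5*(L + P)) = -(-111 + P)/(5*(L + P)))
1/E(Q(-12), -193) = 1/((111 - 1*(-12))/(5*(-193 - 12))) = 1/((1/5)*(111 + 12)/(-205)) = 1/((1/5)*(-1/205)*123) = 1/(-3/25) = -25/3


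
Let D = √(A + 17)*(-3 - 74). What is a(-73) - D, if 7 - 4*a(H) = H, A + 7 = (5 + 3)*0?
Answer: 20 + 77*√10 ≈ 263.50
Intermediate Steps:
A = -7 (A = -7 + (5 + 3)*0 = -7 + 8*0 = -7 + 0 = -7)
a(H) = 7/4 - H/4
D = -77*√10 (D = √(-7 + 17)*(-3 - 74) = √10*(-77) = -77*√10 ≈ -243.50)
a(-73) - D = (7/4 - ¼*(-73)) - (-77)*√10 = (7/4 + 73/4) + 77*√10 = 20 + 77*√10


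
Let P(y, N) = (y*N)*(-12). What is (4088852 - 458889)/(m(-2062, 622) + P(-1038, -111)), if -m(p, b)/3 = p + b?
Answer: -3629963/1378296 ≈ -2.6337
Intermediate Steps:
P(y, N) = -12*N*y (P(y, N) = (N*y)*(-12) = -12*N*y)
m(p, b) = -3*b - 3*p (m(p, b) = -3*(p + b) = -3*(b + p) = -3*b - 3*p)
(4088852 - 458889)/(m(-2062, 622) + P(-1038, -111)) = (4088852 - 458889)/((-3*622 - 3*(-2062)) - 12*(-111)*(-1038)) = 3629963/((-1866 + 6186) - 1382616) = 3629963/(4320 - 1382616) = 3629963/(-1378296) = 3629963*(-1/1378296) = -3629963/1378296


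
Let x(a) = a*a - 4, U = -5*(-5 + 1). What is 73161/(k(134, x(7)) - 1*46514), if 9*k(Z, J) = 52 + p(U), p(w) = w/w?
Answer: -658449/418573 ≈ -1.5731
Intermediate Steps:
U = 20 (U = -5*(-4) = 20)
p(w) = 1
x(a) = -4 + a² (x(a) = a² - 4 = -4 + a²)
k(Z, J) = 53/9 (k(Z, J) = (52 + 1)/9 = (⅑)*53 = 53/9)
73161/(k(134, x(7)) - 1*46514) = 73161/(53/9 - 1*46514) = 73161/(53/9 - 46514) = 73161/(-418573/9) = 73161*(-9/418573) = -658449/418573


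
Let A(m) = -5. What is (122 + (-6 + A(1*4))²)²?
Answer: 59049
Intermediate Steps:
(122 + (-6 + A(1*4))²)² = (122 + (-6 - 5)²)² = (122 + (-11)²)² = (122 + 121)² = 243² = 59049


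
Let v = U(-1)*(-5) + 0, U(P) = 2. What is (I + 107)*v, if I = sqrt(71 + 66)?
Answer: -1070 - 10*sqrt(137) ≈ -1187.0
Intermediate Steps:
I = sqrt(137) ≈ 11.705
v = -10 (v = 2*(-5) + 0 = -10 + 0 = -10)
(I + 107)*v = (sqrt(137) + 107)*(-10) = (107 + sqrt(137))*(-10) = -1070 - 10*sqrt(137)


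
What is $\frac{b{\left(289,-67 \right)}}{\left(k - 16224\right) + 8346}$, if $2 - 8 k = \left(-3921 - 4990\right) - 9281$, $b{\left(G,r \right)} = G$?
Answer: $- \frac{1156}{22415} \approx -0.051573$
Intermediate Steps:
$k = \frac{9097}{4}$ ($k = \frac{1}{4} - \frac{\left(-3921 - 4990\right) - 9281}{8} = \frac{1}{4} - \frac{-8911 - 9281}{8} = \frac{1}{4} - -2274 = \frac{1}{4} + 2274 = \frac{9097}{4} \approx 2274.3$)
$\frac{b{\left(289,-67 \right)}}{\left(k - 16224\right) + 8346} = \frac{289}{\left(\frac{9097}{4} - 16224\right) + 8346} = \frac{289}{- \frac{55799}{4} + 8346} = \frac{289}{- \frac{22415}{4}} = 289 \left(- \frac{4}{22415}\right) = - \frac{1156}{22415}$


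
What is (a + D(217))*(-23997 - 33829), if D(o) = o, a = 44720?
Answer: -2598526962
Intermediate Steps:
(a + D(217))*(-23997 - 33829) = (44720 + 217)*(-23997 - 33829) = 44937*(-57826) = -2598526962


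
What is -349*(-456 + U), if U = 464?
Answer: -2792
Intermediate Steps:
-349*(-456 + U) = -349*(-456 + 464) = -349*8 = -2792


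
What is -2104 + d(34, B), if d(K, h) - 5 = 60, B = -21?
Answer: -2039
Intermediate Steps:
d(K, h) = 65 (d(K, h) = 5 + 60 = 65)
-2104 + d(34, B) = -2104 + 65 = -2039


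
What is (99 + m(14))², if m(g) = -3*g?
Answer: 3249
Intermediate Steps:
(99 + m(14))² = (99 - 3*14)² = (99 - 42)² = 57² = 3249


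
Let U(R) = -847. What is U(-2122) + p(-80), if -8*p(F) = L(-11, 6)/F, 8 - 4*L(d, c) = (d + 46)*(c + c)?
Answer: -542183/640 ≈ -847.16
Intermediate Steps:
L(d, c) = 2 - c*(46 + d)/2 (L(d, c) = 2 - (d + 46)*(c + c)/4 = 2 - (46 + d)*2*c/4 = 2 - c*(46 + d)/2)
p(F) = 103/(8*F) (p(F) = -(2 - 23*6 - 1/2*6*(-11))/(8*F) = -(2 - 138 + 33)/(8*F) = -(-103)/(8*F) = 103/(8*F))
U(-2122) + p(-80) = -847 + (103/8)/(-80) = -847 + (103/8)*(-1/80) = -847 - 103/640 = -542183/640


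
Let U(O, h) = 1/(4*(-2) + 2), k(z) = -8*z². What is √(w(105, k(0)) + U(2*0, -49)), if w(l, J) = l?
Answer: √3774/6 ≈ 10.239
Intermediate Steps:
U(O, h) = -⅙ (U(O, h) = 1/(-8 + 2) = 1/(-6) = -⅙)
√(w(105, k(0)) + U(2*0, -49)) = √(105 - ⅙) = √(629/6) = √3774/6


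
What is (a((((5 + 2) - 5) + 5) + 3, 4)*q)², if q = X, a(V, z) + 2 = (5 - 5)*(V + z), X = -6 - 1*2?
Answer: 256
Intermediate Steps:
X = -8 (X = -6 - 2 = -8)
a(V, z) = -2 (a(V, z) = -2 + (5 - 5)*(V + z) = -2 + 0*(V + z) = -2 + 0 = -2)
q = -8
(a((((5 + 2) - 5) + 5) + 3, 4)*q)² = (-2*(-8))² = 16² = 256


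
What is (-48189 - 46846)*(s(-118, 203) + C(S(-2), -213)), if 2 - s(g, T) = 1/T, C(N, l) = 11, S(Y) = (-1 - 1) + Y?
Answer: -250702330/203 ≈ -1.2350e+6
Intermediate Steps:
S(Y) = -2 + Y
s(g, T) = 2 - 1/T
(-48189 - 46846)*(s(-118, 203) + C(S(-2), -213)) = (-48189 - 46846)*((2 - 1/203) + 11) = -95035*((2 - 1*1/203) + 11) = -95035*((2 - 1/203) + 11) = -95035*(405/203 + 11) = -95035*2638/203 = -250702330/203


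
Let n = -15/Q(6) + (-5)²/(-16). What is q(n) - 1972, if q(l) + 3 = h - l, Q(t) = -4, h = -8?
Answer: -31763/16 ≈ -1985.2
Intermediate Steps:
n = 35/16 (n = -15/(-4) + (-5)²/(-16) = -15*(-¼) + 25*(-1/16) = 15/4 - 25/16 = 35/16 ≈ 2.1875)
q(l) = -11 - l (q(l) = -3 + (-8 - l) = -11 - l)
q(n) - 1972 = (-11 - 1*35/16) - 1972 = (-11 - 35/16) - 1972 = -211/16 - 1972 = -31763/16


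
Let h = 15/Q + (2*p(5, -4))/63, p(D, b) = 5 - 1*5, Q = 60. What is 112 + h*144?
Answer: 148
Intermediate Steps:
p(D, b) = 0 (p(D, b) = 5 - 5 = 0)
h = ¼ (h = 15/60 + (2*0)/63 = 15*(1/60) + 0*(1/63) = ¼ + 0 = ¼ ≈ 0.25000)
112 + h*144 = 112 + (¼)*144 = 112 + 36 = 148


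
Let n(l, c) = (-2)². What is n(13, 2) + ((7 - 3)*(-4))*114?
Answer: -1820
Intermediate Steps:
n(l, c) = 4
n(13, 2) + ((7 - 3)*(-4))*114 = 4 + ((7 - 3)*(-4))*114 = 4 + (4*(-4))*114 = 4 - 16*114 = 4 - 1824 = -1820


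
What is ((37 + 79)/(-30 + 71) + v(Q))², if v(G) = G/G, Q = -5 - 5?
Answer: 24649/1681 ≈ 14.663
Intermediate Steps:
Q = -10
v(G) = 1
((37 + 79)/(-30 + 71) + v(Q))² = ((37 + 79)/(-30 + 71) + 1)² = (116/41 + 1)² = (157/41)² = 24649/1681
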